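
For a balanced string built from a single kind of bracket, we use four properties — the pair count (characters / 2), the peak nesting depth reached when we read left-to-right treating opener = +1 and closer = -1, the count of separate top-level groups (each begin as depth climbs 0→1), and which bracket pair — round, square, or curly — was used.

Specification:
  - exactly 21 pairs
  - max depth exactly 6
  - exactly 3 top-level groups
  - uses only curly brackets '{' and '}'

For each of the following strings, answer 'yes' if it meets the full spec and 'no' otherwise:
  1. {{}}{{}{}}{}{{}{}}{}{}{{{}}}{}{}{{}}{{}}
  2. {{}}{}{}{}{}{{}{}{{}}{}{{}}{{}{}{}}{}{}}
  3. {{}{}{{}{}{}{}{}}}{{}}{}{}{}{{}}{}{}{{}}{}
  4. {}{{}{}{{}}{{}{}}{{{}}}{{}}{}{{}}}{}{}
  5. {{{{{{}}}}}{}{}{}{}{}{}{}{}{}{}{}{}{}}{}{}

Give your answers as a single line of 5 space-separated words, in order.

Answer: no no no no yes

Derivation:
String 1 '{{}}{{}{}}{}{{}{}}{}{}{{{}}}{}{}{{}}{{}}': depth seq [1 2 1 0 1 2 1 2 1 0 1 0 1 2 1 2 1 0 1 0 1 0 1 2 3 2 1 0 1 0 1 0 1 2 1 0 1 2 1 0]
  -> pairs=20 depth=3 groups=11 -> no
String 2 '{{}}{}{}{}{}{{}{}{{}}{}{{}}{{}{}{}}{}{}}': depth seq [1 2 1 0 1 0 1 0 1 0 1 0 1 2 1 2 1 2 3 2 1 2 1 2 3 2 1 2 3 2 3 2 3 2 1 2 1 2 1 0]
  -> pairs=20 depth=3 groups=6 -> no
String 3 '{{}{}{{}{}{}{}{}}}{{}}{}{}{}{{}}{}{}{{}}{}': depth seq [1 2 1 2 1 2 3 2 3 2 3 2 3 2 3 2 1 0 1 2 1 0 1 0 1 0 1 0 1 2 1 0 1 0 1 0 1 2 1 0 1 0]
  -> pairs=21 depth=3 groups=10 -> no
String 4 '{}{{}{}{{}}{{}{}}{{{}}}{{}}{}{{}}}{}{}': depth seq [1 0 1 2 1 2 1 2 3 2 1 2 3 2 3 2 1 2 3 4 3 2 1 2 3 2 1 2 1 2 3 2 1 0 1 0 1 0]
  -> pairs=19 depth=4 groups=4 -> no
String 5 '{{{{{{}}}}}{}{}{}{}{}{}{}{}{}{}{}{}{}}{}{}': depth seq [1 2 3 4 5 6 5 4 3 2 1 2 1 2 1 2 1 2 1 2 1 2 1 2 1 2 1 2 1 2 1 2 1 2 1 2 1 0 1 0 1 0]
  -> pairs=21 depth=6 groups=3 -> yes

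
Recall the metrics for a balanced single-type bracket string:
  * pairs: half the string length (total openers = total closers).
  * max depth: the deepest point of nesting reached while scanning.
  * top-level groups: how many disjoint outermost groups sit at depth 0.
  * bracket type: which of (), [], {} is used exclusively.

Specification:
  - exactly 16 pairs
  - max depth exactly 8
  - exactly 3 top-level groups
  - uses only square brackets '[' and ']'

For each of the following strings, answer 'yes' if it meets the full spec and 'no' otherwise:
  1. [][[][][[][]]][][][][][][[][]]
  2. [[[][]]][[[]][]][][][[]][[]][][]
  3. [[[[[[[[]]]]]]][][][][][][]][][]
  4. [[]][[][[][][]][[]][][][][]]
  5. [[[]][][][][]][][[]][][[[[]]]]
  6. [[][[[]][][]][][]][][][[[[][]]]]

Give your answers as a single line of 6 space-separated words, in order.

String 1 '[][[][][[][]]][][][][][][[][]]': depth seq [1 0 1 2 1 2 1 2 3 2 3 2 1 0 1 0 1 0 1 0 1 0 1 0 1 2 1 2 1 0]
  -> pairs=15 depth=3 groups=8 -> no
String 2 '[[[][]]][[[]][]][][][[]][[]][][]': depth seq [1 2 3 2 3 2 1 0 1 2 3 2 1 2 1 0 1 0 1 0 1 2 1 0 1 2 1 0 1 0 1 0]
  -> pairs=16 depth=3 groups=8 -> no
String 3 '[[[[[[[[]]]]]]][][][][][][]][][]': depth seq [1 2 3 4 5 6 7 8 7 6 5 4 3 2 1 2 1 2 1 2 1 2 1 2 1 2 1 0 1 0 1 0]
  -> pairs=16 depth=8 groups=3 -> yes
String 4 '[[]][[][[][][]][[]][][][][]]': depth seq [1 2 1 0 1 2 1 2 3 2 3 2 3 2 1 2 3 2 1 2 1 2 1 2 1 2 1 0]
  -> pairs=14 depth=3 groups=2 -> no
String 5 '[[[]][][][][]][][[]][][[[[]]]]': depth seq [1 2 3 2 1 2 1 2 1 2 1 2 1 0 1 0 1 2 1 0 1 0 1 2 3 4 3 2 1 0]
  -> pairs=15 depth=4 groups=5 -> no
String 6 '[[][[[]][][]][][]][][][[[[][]]]]': depth seq [1 2 1 2 3 4 3 2 3 2 3 2 1 2 1 2 1 0 1 0 1 0 1 2 3 4 3 4 3 2 1 0]
  -> pairs=16 depth=4 groups=4 -> no

Answer: no no yes no no no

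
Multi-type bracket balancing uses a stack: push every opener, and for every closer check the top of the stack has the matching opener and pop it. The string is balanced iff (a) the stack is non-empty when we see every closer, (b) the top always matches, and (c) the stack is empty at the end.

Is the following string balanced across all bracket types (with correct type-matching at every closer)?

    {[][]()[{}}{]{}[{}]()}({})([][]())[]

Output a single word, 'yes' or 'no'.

Answer: no

Derivation:
pos 0: push '{'; stack = {
pos 1: push '['; stack = {[
pos 2: ']' matches '['; pop; stack = {
pos 3: push '['; stack = {[
pos 4: ']' matches '['; pop; stack = {
pos 5: push '('; stack = {(
pos 6: ')' matches '('; pop; stack = {
pos 7: push '['; stack = {[
pos 8: push '{'; stack = {[{
pos 9: '}' matches '{'; pop; stack = {[
pos 10: saw closer '}' but top of stack is '[' (expected ']') → INVALID
Verdict: type mismatch at position 10: '}' closes '[' → no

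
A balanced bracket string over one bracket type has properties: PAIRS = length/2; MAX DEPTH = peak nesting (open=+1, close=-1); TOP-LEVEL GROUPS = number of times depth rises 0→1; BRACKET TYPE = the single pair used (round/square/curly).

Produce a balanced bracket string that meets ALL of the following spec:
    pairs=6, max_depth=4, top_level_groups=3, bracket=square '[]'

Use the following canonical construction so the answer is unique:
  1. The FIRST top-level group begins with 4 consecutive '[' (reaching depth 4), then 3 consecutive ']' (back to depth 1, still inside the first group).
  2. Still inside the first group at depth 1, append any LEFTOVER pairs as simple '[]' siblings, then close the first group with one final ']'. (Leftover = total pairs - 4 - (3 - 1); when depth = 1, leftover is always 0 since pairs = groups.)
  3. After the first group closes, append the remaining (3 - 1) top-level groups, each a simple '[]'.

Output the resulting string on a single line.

Spec: pairs=6 depth=4 groups=3
Leftover pairs = 6 - 4 - (3-1) = 0
First group: deep chain of depth 4 + 0 sibling pairs
Remaining 2 groups: simple '[]' each

Answer: [[[[]]]][][]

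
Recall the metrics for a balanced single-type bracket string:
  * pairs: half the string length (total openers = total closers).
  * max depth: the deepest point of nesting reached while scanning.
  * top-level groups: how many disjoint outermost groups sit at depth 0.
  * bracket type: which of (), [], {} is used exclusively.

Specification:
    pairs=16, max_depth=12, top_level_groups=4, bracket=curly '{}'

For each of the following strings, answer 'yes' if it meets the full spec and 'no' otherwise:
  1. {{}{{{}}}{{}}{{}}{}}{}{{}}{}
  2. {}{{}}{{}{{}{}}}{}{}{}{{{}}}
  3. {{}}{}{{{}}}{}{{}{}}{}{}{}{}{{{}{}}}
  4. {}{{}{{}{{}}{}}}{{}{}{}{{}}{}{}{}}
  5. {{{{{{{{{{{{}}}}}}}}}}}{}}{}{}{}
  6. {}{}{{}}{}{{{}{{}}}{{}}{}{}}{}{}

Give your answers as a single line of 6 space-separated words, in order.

Answer: no no no no yes no

Derivation:
String 1 '{{}{{{}}}{{}}{{}}{}}{}{{}}{}': depth seq [1 2 1 2 3 4 3 2 1 2 3 2 1 2 3 2 1 2 1 0 1 0 1 2 1 0 1 0]
  -> pairs=14 depth=4 groups=4 -> no
String 2 '{}{{}}{{}{{}{}}}{}{}{}{{{}}}': depth seq [1 0 1 2 1 0 1 2 1 2 3 2 3 2 1 0 1 0 1 0 1 0 1 2 3 2 1 0]
  -> pairs=14 depth=3 groups=7 -> no
String 3 '{{}}{}{{{}}}{}{{}{}}{}{}{}{}{{{}{}}}': depth seq [1 2 1 0 1 0 1 2 3 2 1 0 1 0 1 2 1 2 1 0 1 0 1 0 1 0 1 0 1 2 3 2 3 2 1 0]
  -> pairs=18 depth=3 groups=10 -> no
String 4 '{}{{}{{}{{}}{}}}{{}{}{}{{}}{}{}{}}': depth seq [1 0 1 2 1 2 3 2 3 4 3 2 3 2 1 0 1 2 1 2 1 2 1 2 3 2 1 2 1 2 1 2 1 0]
  -> pairs=17 depth=4 groups=3 -> no
String 5 '{{{{{{{{{{{{}}}}}}}}}}}{}}{}{}{}': depth seq [1 2 3 4 5 6 7 8 9 10 11 12 11 10 9 8 7 6 5 4 3 2 1 2 1 0 1 0 1 0 1 0]
  -> pairs=16 depth=12 groups=4 -> yes
String 6 '{}{}{{}}{}{{{}{{}}}{{}}{}{}}{}{}': depth seq [1 0 1 0 1 2 1 0 1 0 1 2 3 2 3 4 3 2 1 2 3 2 1 2 1 2 1 0 1 0 1 0]
  -> pairs=16 depth=4 groups=7 -> no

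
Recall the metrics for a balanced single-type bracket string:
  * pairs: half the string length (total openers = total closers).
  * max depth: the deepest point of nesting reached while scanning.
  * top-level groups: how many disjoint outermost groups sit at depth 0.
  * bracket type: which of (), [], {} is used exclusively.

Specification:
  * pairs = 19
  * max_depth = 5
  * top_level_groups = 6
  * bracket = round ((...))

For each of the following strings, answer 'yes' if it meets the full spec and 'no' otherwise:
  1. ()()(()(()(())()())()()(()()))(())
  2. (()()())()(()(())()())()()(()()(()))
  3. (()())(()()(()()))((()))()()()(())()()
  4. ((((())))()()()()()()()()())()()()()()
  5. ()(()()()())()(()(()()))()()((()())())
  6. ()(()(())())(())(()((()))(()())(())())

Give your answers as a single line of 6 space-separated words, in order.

Answer: no no no yes no no

Derivation:
String 1 '()()(()(()(())()())()()(()()))(())': depth seq [1 0 1 0 1 2 1 2 3 2 3 4 3 2 3 2 3 2 1 2 1 2 1 2 3 2 3 2 1 0 1 2 1 0]
  -> pairs=17 depth=4 groups=4 -> no
String 2 '(()()())()(()(())()())()()(()()(()))': depth seq [1 2 1 2 1 2 1 0 1 0 1 2 1 2 3 2 1 2 1 2 1 0 1 0 1 0 1 2 1 2 1 2 3 2 1 0]
  -> pairs=18 depth=3 groups=6 -> no
String 3 '(()())(()()(()()))((()))()()()(())()()': depth seq [1 2 1 2 1 0 1 2 1 2 1 2 3 2 3 2 1 0 1 2 3 2 1 0 1 0 1 0 1 0 1 2 1 0 1 0 1 0]
  -> pairs=19 depth=3 groups=9 -> no
String 4 '((((())))()()()()()()()()())()()()()()': depth seq [1 2 3 4 5 4 3 2 1 2 1 2 1 2 1 2 1 2 1 2 1 2 1 2 1 2 1 0 1 0 1 0 1 0 1 0 1 0]
  -> pairs=19 depth=5 groups=6 -> yes
String 5 '()(()()()())()(()(()()))()()((()())())': depth seq [1 0 1 2 1 2 1 2 1 2 1 0 1 0 1 2 1 2 3 2 3 2 1 0 1 0 1 0 1 2 3 2 3 2 1 2 1 0]
  -> pairs=19 depth=3 groups=7 -> no
String 6 '()(()(())())(())(()((()))(()())(())())': depth seq [1 0 1 2 1 2 3 2 1 2 1 0 1 2 1 0 1 2 1 2 3 4 3 2 1 2 3 2 3 2 1 2 3 2 1 2 1 0]
  -> pairs=19 depth=4 groups=4 -> no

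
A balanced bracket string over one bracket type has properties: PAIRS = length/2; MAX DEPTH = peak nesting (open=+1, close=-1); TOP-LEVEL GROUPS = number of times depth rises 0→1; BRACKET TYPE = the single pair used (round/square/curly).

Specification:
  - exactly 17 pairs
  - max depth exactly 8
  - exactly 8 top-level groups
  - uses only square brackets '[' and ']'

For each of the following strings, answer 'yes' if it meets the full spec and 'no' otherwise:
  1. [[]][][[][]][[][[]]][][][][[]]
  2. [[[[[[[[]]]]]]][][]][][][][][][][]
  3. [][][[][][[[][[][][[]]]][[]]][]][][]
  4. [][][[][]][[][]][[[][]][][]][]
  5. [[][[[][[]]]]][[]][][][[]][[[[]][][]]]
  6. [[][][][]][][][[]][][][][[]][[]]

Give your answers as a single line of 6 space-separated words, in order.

String 1 '[[]][][[][]][[][[]]][][][][[]]': depth seq [1 2 1 0 1 0 1 2 1 2 1 0 1 2 1 2 3 2 1 0 1 0 1 0 1 0 1 2 1 0]
  -> pairs=15 depth=3 groups=8 -> no
String 2 '[[[[[[[[]]]]]]][][]][][][][][][][]': depth seq [1 2 3 4 5 6 7 8 7 6 5 4 3 2 1 2 1 2 1 0 1 0 1 0 1 0 1 0 1 0 1 0 1 0]
  -> pairs=17 depth=8 groups=8 -> yes
String 3 '[][][[][][[[][[][][[]]]][[]]][]][][]': depth seq [1 0 1 0 1 2 1 2 1 2 3 4 3 4 5 4 5 4 5 6 5 4 3 2 3 4 3 2 1 2 1 0 1 0 1 0]
  -> pairs=18 depth=6 groups=5 -> no
String 4 '[][][[][]][[][]][[[][]][][]][]': depth seq [1 0 1 0 1 2 1 2 1 0 1 2 1 2 1 0 1 2 3 2 3 2 1 2 1 2 1 0 1 0]
  -> pairs=15 depth=3 groups=6 -> no
String 5 '[[][[[][[]]]]][[]][][][[]][[[[]][][]]]': depth seq [1 2 1 2 3 4 3 4 5 4 3 2 1 0 1 2 1 0 1 0 1 0 1 2 1 0 1 2 3 4 3 2 3 2 3 2 1 0]
  -> pairs=19 depth=5 groups=6 -> no
String 6 '[[][][][]][][][[]][][][][[]][[]]': depth seq [1 2 1 2 1 2 1 2 1 0 1 0 1 0 1 2 1 0 1 0 1 0 1 0 1 2 1 0 1 2 1 0]
  -> pairs=16 depth=2 groups=9 -> no

Answer: no yes no no no no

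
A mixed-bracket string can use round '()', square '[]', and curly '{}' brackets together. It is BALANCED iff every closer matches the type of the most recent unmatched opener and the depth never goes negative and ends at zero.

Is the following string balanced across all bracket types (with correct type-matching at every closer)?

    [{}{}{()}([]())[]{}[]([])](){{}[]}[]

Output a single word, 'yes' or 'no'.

Answer: yes

Derivation:
pos 0: push '['; stack = [
pos 1: push '{'; stack = [{
pos 2: '}' matches '{'; pop; stack = [
pos 3: push '{'; stack = [{
pos 4: '}' matches '{'; pop; stack = [
pos 5: push '{'; stack = [{
pos 6: push '('; stack = [{(
pos 7: ')' matches '('; pop; stack = [{
pos 8: '}' matches '{'; pop; stack = [
pos 9: push '('; stack = [(
pos 10: push '['; stack = [([
pos 11: ']' matches '['; pop; stack = [(
pos 12: push '('; stack = [((
pos 13: ')' matches '('; pop; stack = [(
pos 14: ')' matches '('; pop; stack = [
pos 15: push '['; stack = [[
pos 16: ']' matches '['; pop; stack = [
pos 17: push '{'; stack = [{
pos 18: '}' matches '{'; pop; stack = [
pos 19: push '['; stack = [[
pos 20: ']' matches '['; pop; stack = [
pos 21: push '('; stack = [(
pos 22: push '['; stack = [([
pos 23: ']' matches '['; pop; stack = [(
pos 24: ')' matches '('; pop; stack = [
pos 25: ']' matches '['; pop; stack = (empty)
pos 26: push '('; stack = (
pos 27: ')' matches '('; pop; stack = (empty)
pos 28: push '{'; stack = {
pos 29: push '{'; stack = {{
pos 30: '}' matches '{'; pop; stack = {
pos 31: push '['; stack = {[
pos 32: ']' matches '['; pop; stack = {
pos 33: '}' matches '{'; pop; stack = (empty)
pos 34: push '['; stack = [
pos 35: ']' matches '['; pop; stack = (empty)
end: stack empty → VALID
Verdict: properly nested → yes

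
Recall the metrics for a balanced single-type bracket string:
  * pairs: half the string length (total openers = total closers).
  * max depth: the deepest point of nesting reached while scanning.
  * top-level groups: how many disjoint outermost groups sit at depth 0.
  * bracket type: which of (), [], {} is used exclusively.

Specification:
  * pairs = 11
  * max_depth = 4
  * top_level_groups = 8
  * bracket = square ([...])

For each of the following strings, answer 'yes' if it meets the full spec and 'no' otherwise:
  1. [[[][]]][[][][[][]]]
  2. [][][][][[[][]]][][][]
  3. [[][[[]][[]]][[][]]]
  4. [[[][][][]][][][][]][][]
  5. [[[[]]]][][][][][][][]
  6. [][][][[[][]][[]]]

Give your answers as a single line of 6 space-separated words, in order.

Answer: no no no no yes no

Derivation:
String 1 '[[[][]]][[][][[][]]]': depth seq [1 2 3 2 3 2 1 0 1 2 1 2 1 2 3 2 3 2 1 0]
  -> pairs=10 depth=3 groups=2 -> no
String 2 '[][][][][[[][]]][][][]': depth seq [1 0 1 0 1 0 1 0 1 2 3 2 3 2 1 0 1 0 1 0 1 0]
  -> pairs=11 depth=3 groups=8 -> no
String 3 '[[][[[]][[]]][[][]]]': depth seq [1 2 1 2 3 4 3 2 3 4 3 2 1 2 3 2 3 2 1 0]
  -> pairs=10 depth=4 groups=1 -> no
String 4 '[[[][][][]][][][][]][][]': depth seq [1 2 3 2 3 2 3 2 3 2 1 2 1 2 1 2 1 2 1 0 1 0 1 0]
  -> pairs=12 depth=3 groups=3 -> no
String 5 '[[[[]]]][][][][][][][]': depth seq [1 2 3 4 3 2 1 0 1 0 1 0 1 0 1 0 1 0 1 0 1 0]
  -> pairs=11 depth=4 groups=8 -> yes
String 6 '[][][][[[][]][[]]]': depth seq [1 0 1 0 1 0 1 2 3 2 3 2 1 2 3 2 1 0]
  -> pairs=9 depth=3 groups=4 -> no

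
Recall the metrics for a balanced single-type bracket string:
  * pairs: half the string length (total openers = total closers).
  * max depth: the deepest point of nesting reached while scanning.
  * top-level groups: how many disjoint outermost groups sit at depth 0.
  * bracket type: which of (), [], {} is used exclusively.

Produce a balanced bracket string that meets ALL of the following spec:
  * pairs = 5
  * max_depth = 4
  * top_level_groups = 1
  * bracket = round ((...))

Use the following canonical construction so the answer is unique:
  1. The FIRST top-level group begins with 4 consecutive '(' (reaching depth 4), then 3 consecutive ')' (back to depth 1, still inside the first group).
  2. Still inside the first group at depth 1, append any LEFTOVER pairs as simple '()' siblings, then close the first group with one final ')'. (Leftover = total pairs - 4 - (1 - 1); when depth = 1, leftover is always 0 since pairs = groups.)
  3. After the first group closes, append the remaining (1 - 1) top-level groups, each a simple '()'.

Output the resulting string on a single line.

Spec: pairs=5 depth=4 groups=1
Leftover pairs = 5 - 4 - (1-1) = 1
First group: deep chain of depth 4 + 1 sibling pairs
Remaining 0 groups: simple '()' each

Answer: (((()))())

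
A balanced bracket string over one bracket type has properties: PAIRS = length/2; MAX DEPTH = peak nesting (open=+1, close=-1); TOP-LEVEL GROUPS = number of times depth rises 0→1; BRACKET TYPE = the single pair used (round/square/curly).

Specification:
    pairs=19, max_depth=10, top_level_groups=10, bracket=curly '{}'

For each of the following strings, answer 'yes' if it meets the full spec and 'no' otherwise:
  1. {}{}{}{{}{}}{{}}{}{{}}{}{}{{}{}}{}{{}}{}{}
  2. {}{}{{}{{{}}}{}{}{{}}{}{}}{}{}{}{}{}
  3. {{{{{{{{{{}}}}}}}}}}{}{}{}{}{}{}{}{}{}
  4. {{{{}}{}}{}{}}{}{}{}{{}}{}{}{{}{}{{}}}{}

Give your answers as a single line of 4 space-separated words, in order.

Answer: no no yes no

Derivation:
String 1 '{}{}{}{{}{}}{{}}{}{{}}{}{}{{}{}}{}{{}}{}{}': depth seq [1 0 1 0 1 0 1 2 1 2 1 0 1 2 1 0 1 0 1 2 1 0 1 0 1 0 1 2 1 2 1 0 1 0 1 2 1 0 1 0 1 0]
  -> pairs=21 depth=2 groups=14 -> no
String 2 '{}{}{{}{{{}}}{}{}{{}}{}{}}{}{}{}{}{}': depth seq [1 0 1 0 1 2 1 2 3 4 3 2 1 2 1 2 1 2 3 2 1 2 1 2 1 0 1 0 1 0 1 0 1 0 1 0]
  -> pairs=18 depth=4 groups=8 -> no
String 3 '{{{{{{{{{{}}}}}}}}}}{}{}{}{}{}{}{}{}{}': depth seq [1 2 3 4 5 6 7 8 9 10 9 8 7 6 5 4 3 2 1 0 1 0 1 0 1 0 1 0 1 0 1 0 1 0 1 0 1 0]
  -> pairs=19 depth=10 groups=10 -> yes
String 4 '{{{{}}{}}{}{}}{}{}{}{{}}{}{}{{}{}{{}}}{}': depth seq [1 2 3 4 3 2 3 2 1 2 1 2 1 0 1 0 1 0 1 0 1 2 1 0 1 0 1 0 1 2 1 2 1 2 3 2 1 0 1 0]
  -> pairs=20 depth=4 groups=9 -> no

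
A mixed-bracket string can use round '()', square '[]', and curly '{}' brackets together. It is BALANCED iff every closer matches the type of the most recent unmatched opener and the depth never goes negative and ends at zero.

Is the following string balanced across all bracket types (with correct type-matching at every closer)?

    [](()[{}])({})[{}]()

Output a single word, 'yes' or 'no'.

pos 0: push '['; stack = [
pos 1: ']' matches '['; pop; stack = (empty)
pos 2: push '('; stack = (
pos 3: push '('; stack = ((
pos 4: ')' matches '('; pop; stack = (
pos 5: push '['; stack = ([
pos 6: push '{'; stack = ([{
pos 7: '}' matches '{'; pop; stack = ([
pos 8: ']' matches '['; pop; stack = (
pos 9: ')' matches '('; pop; stack = (empty)
pos 10: push '('; stack = (
pos 11: push '{'; stack = ({
pos 12: '}' matches '{'; pop; stack = (
pos 13: ')' matches '('; pop; stack = (empty)
pos 14: push '['; stack = [
pos 15: push '{'; stack = [{
pos 16: '}' matches '{'; pop; stack = [
pos 17: ']' matches '['; pop; stack = (empty)
pos 18: push '('; stack = (
pos 19: ')' matches '('; pop; stack = (empty)
end: stack empty → VALID
Verdict: properly nested → yes

Answer: yes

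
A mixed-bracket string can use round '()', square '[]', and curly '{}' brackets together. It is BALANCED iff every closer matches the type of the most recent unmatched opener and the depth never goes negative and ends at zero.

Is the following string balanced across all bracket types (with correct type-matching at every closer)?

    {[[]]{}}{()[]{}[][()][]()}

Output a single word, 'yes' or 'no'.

pos 0: push '{'; stack = {
pos 1: push '['; stack = {[
pos 2: push '['; stack = {[[
pos 3: ']' matches '['; pop; stack = {[
pos 4: ']' matches '['; pop; stack = {
pos 5: push '{'; stack = {{
pos 6: '}' matches '{'; pop; stack = {
pos 7: '}' matches '{'; pop; stack = (empty)
pos 8: push '{'; stack = {
pos 9: push '('; stack = {(
pos 10: ')' matches '('; pop; stack = {
pos 11: push '['; stack = {[
pos 12: ']' matches '['; pop; stack = {
pos 13: push '{'; stack = {{
pos 14: '}' matches '{'; pop; stack = {
pos 15: push '['; stack = {[
pos 16: ']' matches '['; pop; stack = {
pos 17: push '['; stack = {[
pos 18: push '('; stack = {[(
pos 19: ')' matches '('; pop; stack = {[
pos 20: ']' matches '['; pop; stack = {
pos 21: push '['; stack = {[
pos 22: ']' matches '['; pop; stack = {
pos 23: push '('; stack = {(
pos 24: ')' matches '('; pop; stack = {
pos 25: '}' matches '{'; pop; stack = (empty)
end: stack empty → VALID
Verdict: properly nested → yes

Answer: yes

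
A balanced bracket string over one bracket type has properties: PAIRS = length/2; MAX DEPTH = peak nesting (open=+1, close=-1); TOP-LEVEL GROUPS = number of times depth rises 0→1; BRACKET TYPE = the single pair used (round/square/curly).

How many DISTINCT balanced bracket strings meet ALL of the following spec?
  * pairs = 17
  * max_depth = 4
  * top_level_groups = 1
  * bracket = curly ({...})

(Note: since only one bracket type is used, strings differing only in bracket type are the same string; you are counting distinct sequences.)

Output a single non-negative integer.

Answer: 1313501

Derivation:
Spec: pairs=17 depth=4 groups=1
Count(depth <= 4) = 1346269
Count(depth <= 3) = 32768
Count(depth == 4) = 1346269 - 32768 = 1313501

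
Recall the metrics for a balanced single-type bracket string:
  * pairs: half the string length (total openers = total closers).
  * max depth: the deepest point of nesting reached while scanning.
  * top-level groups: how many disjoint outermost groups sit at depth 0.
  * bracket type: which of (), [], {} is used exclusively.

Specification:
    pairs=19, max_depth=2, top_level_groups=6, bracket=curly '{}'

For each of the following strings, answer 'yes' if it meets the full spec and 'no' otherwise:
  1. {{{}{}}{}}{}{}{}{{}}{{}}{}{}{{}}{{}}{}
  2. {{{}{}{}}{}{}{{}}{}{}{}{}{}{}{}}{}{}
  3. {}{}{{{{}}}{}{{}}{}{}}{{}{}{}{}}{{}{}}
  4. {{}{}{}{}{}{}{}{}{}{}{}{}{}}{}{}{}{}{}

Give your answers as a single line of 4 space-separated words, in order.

Answer: no no no yes

Derivation:
String 1 '{{{}{}}{}}{}{}{}{{}}{{}}{}{}{{}}{{}}{}': depth seq [1 2 3 2 3 2 1 2 1 0 1 0 1 0 1 0 1 2 1 0 1 2 1 0 1 0 1 0 1 2 1 0 1 2 1 0 1 0]
  -> pairs=19 depth=3 groups=11 -> no
String 2 '{{{}{}{}}{}{}{{}}{}{}{}{}{}{}{}}{}{}': depth seq [1 2 3 2 3 2 3 2 1 2 1 2 1 2 3 2 1 2 1 2 1 2 1 2 1 2 1 2 1 2 1 0 1 0 1 0]
  -> pairs=18 depth=3 groups=3 -> no
String 3 '{}{}{{{{}}}{}{{}}{}{}}{{}{}{}{}}{{}{}}': depth seq [1 0 1 0 1 2 3 4 3 2 1 2 1 2 3 2 1 2 1 2 1 0 1 2 1 2 1 2 1 2 1 0 1 2 1 2 1 0]
  -> pairs=19 depth=4 groups=5 -> no
String 4 '{{}{}{}{}{}{}{}{}{}{}{}{}{}}{}{}{}{}{}': depth seq [1 2 1 2 1 2 1 2 1 2 1 2 1 2 1 2 1 2 1 2 1 2 1 2 1 2 1 0 1 0 1 0 1 0 1 0 1 0]
  -> pairs=19 depth=2 groups=6 -> yes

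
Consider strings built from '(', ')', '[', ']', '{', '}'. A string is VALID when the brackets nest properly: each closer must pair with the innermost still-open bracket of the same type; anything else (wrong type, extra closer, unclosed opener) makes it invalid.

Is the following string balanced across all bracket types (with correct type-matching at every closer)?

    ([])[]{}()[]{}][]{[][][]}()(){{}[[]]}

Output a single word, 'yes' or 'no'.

Answer: no

Derivation:
pos 0: push '('; stack = (
pos 1: push '['; stack = ([
pos 2: ']' matches '['; pop; stack = (
pos 3: ')' matches '('; pop; stack = (empty)
pos 4: push '['; stack = [
pos 5: ']' matches '['; pop; stack = (empty)
pos 6: push '{'; stack = {
pos 7: '}' matches '{'; pop; stack = (empty)
pos 8: push '('; stack = (
pos 9: ')' matches '('; pop; stack = (empty)
pos 10: push '['; stack = [
pos 11: ']' matches '['; pop; stack = (empty)
pos 12: push '{'; stack = {
pos 13: '}' matches '{'; pop; stack = (empty)
pos 14: saw closer ']' but stack is empty → INVALID
Verdict: unmatched closer ']' at position 14 → no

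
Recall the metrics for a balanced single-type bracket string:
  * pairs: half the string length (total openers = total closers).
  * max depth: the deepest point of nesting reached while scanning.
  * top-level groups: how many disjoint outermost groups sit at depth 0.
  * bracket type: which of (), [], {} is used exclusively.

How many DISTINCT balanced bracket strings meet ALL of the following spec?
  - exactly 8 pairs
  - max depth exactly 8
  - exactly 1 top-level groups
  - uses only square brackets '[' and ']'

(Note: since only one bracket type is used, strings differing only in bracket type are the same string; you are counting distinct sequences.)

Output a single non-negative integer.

Answer: 1

Derivation:
Spec: pairs=8 depth=8 groups=1
Count(depth <= 8) = 429
Count(depth <= 7) = 428
Count(depth == 8) = 429 - 428 = 1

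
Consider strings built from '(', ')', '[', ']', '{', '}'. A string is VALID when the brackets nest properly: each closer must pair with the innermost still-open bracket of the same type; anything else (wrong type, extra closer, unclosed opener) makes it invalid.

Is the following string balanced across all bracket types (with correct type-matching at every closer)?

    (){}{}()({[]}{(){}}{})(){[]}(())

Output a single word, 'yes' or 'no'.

Answer: yes

Derivation:
pos 0: push '('; stack = (
pos 1: ')' matches '('; pop; stack = (empty)
pos 2: push '{'; stack = {
pos 3: '}' matches '{'; pop; stack = (empty)
pos 4: push '{'; stack = {
pos 5: '}' matches '{'; pop; stack = (empty)
pos 6: push '('; stack = (
pos 7: ')' matches '('; pop; stack = (empty)
pos 8: push '('; stack = (
pos 9: push '{'; stack = ({
pos 10: push '['; stack = ({[
pos 11: ']' matches '['; pop; stack = ({
pos 12: '}' matches '{'; pop; stack = (
pos 13: push '{'; stack = ({
pos 14: push '('; stack = ({(
pos 15: ')' matches '('; pop; stack = ({
pos 16: push '{'; stack = ({{
pos 17: '}' matches '{'; pop; stack = ({
pos 18: '}' matches '{'; pop; stack = (
pos 19: push '{'; stack = ({
pos 20: '}' matches '{'; pop; stack = (
pos 21: ')' matches '('; pop; stack = (empty)
pos 22: push '('; stack = (
pos 23: ')' matches '('; pop; stack = (empty)
pos 24: push '{'; stack = {
pos 25: push '['; stack = {[
pos 26: ']' matches '['; pop; stack = {
pos 27: '}' matches '{'; pop; stack = (empty)
pos 28: push '('; stack = (
pos 29: push '('; stack = ((
pos 30: ')' matches '('; pop; stack = (
pos 31: ')' matches '('; pop; stack = (empty)
end: stack empty → VALID
Verdict: properly nested → yes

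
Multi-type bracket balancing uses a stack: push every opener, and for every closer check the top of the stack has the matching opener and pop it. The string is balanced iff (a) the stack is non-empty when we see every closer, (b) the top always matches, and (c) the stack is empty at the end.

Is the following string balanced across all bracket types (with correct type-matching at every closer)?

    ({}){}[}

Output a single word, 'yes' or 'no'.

pos 0: push '('; stack = (
pos 1: push '{'; stack = ({
pos 2: '}' matches '{'; pop; stack = (
pos 3: ')' matches '('; pop; stack = (empty)
pos 4: push '{'; stack = {
pos 5: '}' matches '{'; pop; stack = (empty)
pos 6: push '['; stack = [
pos 7: saw closer '}' but top of stack is '[' (expected ']') → INVALID
Verdict: type mismatch at position 7: '}' closes '[' → no

Answer: no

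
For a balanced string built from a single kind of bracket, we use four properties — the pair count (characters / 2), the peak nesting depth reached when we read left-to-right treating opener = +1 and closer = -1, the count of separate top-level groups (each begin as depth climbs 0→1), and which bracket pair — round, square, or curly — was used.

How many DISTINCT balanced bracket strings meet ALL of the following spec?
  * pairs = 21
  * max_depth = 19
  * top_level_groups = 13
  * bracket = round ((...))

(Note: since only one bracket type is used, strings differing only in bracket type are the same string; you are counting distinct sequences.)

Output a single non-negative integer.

Answer: 0

Derivation:
Spec: pairs=21 depth=19 groups=13
Count(depth <= 19) = 1924065
Count(depth <= 18) = 1924065
Count(depth == 19) = 1924065 - 1924065 = 0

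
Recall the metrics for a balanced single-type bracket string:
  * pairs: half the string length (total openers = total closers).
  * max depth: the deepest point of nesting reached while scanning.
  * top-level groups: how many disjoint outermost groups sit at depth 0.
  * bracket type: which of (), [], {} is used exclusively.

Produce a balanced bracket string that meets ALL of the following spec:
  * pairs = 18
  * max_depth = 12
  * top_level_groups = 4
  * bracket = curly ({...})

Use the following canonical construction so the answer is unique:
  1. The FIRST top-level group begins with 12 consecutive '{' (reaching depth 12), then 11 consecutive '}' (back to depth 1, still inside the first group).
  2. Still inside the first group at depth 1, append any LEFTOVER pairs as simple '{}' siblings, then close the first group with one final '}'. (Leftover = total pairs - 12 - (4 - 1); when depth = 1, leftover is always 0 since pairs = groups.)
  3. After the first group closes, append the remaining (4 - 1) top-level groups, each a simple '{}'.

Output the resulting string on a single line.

Answer: {{{{{{{{{{{{}}}}}}}}}}}{}{}{}}{}{}{}

Derivation:
Spec: pairs=18 depth=12 groups=4
Leftover pairs = 18 - 12 - (4-1) = 3
First group: deep chain of depth 12 + 3 sibling pairs
Remaining 3 groups: simple '{}' each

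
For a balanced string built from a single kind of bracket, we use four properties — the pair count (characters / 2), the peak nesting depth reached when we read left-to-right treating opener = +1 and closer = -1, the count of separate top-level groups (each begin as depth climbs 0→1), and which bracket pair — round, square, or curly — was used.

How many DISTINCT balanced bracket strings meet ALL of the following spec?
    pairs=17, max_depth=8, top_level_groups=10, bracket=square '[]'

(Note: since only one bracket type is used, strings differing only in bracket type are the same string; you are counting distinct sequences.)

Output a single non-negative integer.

Answer: 10

Derivation:
Spec: pairs=17 depth=8 groups=10
Count(depth <= 8) = 144210
Count(depth <= 7) = 144200
Count(depth == 8) = 144210 - 144200 = 10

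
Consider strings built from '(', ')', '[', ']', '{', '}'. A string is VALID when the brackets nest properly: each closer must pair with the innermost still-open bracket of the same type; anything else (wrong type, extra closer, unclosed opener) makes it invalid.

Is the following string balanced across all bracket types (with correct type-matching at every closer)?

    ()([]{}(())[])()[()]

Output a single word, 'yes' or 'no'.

pos 0: push '('; stack = (
pos 1: ')' matches '('; pop; stack = (empty)
pos 2: push '('; stack = (
pos 3: push '['; stack = ([
pos 4: ']' matches '['; pop; stack = (
pos 5: push '{'; stack = ({
pos 6: '}' matches '{'; pop; stack = (
pos 7: push '('; stack = ((
pos 8: push '('; stack = (((
pos 9: ')' matches '('; pop; stack = ((
pos 10: ')' matches '('; pop; stack = (
pos 11: push '['; stack = ([
pos 12: ']' matches '['; pop; stack = (
pos 13: ')' matches '('; pop; stack = (empty)
pos 14: push '('; stack = (
pos 15: ')' matches '('; pop; stack = (empty)
pos 16: push '['; stack = [
pos 17: push '('; stack = [(
pos 18: ')' matches '('; pop; stack = [
pos 19: ']' matches '['; pop; stack = (empty)
end: stack empty → VALID
Verdict: properly nested → yes

Answer: yes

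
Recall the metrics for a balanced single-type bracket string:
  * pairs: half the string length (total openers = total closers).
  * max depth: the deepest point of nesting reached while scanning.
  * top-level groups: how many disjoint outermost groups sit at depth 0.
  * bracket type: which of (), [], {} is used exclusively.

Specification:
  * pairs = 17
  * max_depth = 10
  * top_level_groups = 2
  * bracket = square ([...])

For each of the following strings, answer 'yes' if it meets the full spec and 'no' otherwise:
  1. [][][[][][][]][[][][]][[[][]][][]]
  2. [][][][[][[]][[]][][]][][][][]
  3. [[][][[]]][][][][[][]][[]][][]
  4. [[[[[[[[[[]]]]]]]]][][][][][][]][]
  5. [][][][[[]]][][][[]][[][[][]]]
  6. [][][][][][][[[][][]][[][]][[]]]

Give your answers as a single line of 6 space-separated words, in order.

Answer: no no no yes no no

Derivation:
String 1 '[][][[][][][]][[][][]][[[][]][][]]': depth seq [1 0 1 0 1 2 1 2 1 2 1 2 1 0 1 2 1 2 1 2 1 0 1 2 3 2 3 2 1 2 1 2 1 0]
  -> pairs=17 depth=3 groups=5 -> no
String 2 '[][][][[][[]][[]][][]][][][][]': depth seq [1 0 1 0 1 0 1 2 1 2 3 2 1 2 3 2 1 2 1 2 1 0 1 0 1 0 1 0 1 0]
  -> pairs=15 depth=3 groups=8 -> no
String 3 '[[][][[]]][][][][[][]][[]][][]': depth seq [1 2 1 2 1 2 3 2 1 0 1 0 1 0 1 0 1 2 1 2 1 0 1 2 1 0 1 0 1 0]
  -> pairs=15 depth=3 groups=8 -> no
String 4 '[[[[[[[[[[]]]]]]]]][][][][][][]][]': depth seq [1 2 3 4 5 6 7 8 9 10 9 8 7 6 5 4 3 2 1 2 1 2 1 2 1 2 1 2 1 2 1 0 1 0]
  -> pairs=17 depth=10 groups=2 -> yes
String 5 '[][][][[[]]][][][[]][[][[][]]]': depth seq [1 0 1 0 1 0 1 2 3 2 1 0 1 0 1 0 1 2 1 0 1 2 1 2 3 2 3 2 1 0]
  -> pairs=15 depth=3 groups=8 -> no
String 6 '[][][][][][][[[][][]][[][]][[]]]': depth seq [1 0 1 0 1 0 1 0 1 0 1 0 1 2 3 2 3 2 3 2 1 2 3 2 3 2 1 2 3 2 1 0]
  -> pairs=16 depth=3 groups=7 -> no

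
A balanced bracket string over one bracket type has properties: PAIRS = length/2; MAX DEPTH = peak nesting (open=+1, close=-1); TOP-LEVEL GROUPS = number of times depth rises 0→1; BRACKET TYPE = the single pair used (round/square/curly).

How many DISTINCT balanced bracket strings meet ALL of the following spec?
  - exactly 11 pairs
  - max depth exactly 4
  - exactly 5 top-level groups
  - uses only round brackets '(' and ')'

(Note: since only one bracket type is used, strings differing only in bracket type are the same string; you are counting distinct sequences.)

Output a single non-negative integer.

Answer: 1225

Derivation:
Spec: pairs=11 depth=4 groups=5
Count(depth <= 4) = 3195
Count(depth <= 3) = 1970
Count(depth == 4) = 3195 - 1970 = 1225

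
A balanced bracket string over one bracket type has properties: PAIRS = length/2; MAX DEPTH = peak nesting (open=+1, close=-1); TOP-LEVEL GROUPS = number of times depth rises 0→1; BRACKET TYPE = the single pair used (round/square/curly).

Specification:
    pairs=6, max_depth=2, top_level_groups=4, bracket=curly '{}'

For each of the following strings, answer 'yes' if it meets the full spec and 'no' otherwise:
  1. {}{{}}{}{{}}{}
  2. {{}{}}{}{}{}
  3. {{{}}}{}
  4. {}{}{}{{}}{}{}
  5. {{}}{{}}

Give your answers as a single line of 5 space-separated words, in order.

Answer: no yes no no no

Derivation:
String 1 '{}{{}}{}{{}}{}': depth seq [1 0 1 2 1 0 1 0 1 2 1 0 1 0]
  -> pairs=7 depth=2 groups=5 -> no
String 2 '{{}{}}{}{}{}': depth seq [1 2 1 2 1 0 1 0 1 0 1 0]
  -> pairs=6 depth=2 groups=4 -> yes
String 3 '{{{}}}{}': depth seq [1 2 3 2 1 0 1 0]
  -> pairs=4 depth=3 groups=2 -> no
String 4 '{}{}{}{{}}{}{}': depth seq [1 0 1 0 1 0 1 2 1 0 1 0 1 0]
  -> pairs=7 depth=2 groups=6 -> no
String 5 '{{}}{{}}': depth seq [1 2 1 0 1 2 1 0]
  -> pairs=4 depth=2 groups=2 -> no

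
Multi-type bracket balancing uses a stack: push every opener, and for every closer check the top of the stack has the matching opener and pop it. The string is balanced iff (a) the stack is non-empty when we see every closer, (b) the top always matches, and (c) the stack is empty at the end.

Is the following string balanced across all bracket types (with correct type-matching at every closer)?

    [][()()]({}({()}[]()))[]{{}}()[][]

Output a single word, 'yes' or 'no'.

pos 0: push '['; stack = [
pos 1: ']' matches '['; pop; stack = (empty)
pos 2: push '['; stack = [
pos 3: push '('; stack = [(
pos 4: ')' matches '('; pop; stack = [
pos 5: push '('; stack = [(
pos 6: ')' matches '('; pop; stack = [
pos 7: ']' matches '['; pop; stack = (empty)
pos 8: push '('; stack = (
pos 9: push '{'; stack = ({
pos 10: '}' matches '{'; pop; stack = (
pos 11: push '('; stack = ((
pos 12: push '{'; stack = (({
pos 13: push '('; stack = (({(
pos 14: ')' matches '('; pop; stack = (({
pos 15: '}' matches '{'; pop; stack = ((
pos 16: push '['; stack = (([
pos 17: ']' matches '['; pop; stack = ((
pos 18: push '('; stack = (((
pos 19: ')' matches '('; pop; stack = ((
pos 20: ')' matches '('; pop; stack = (
pos 21: ')' matches '('; pop; stack = (empty)
pos 22: push '['; stack = [
pos 23: ']' matches '['; pop; stack = (empty)
pos 24: push '{'; stack = {
pos 25: push '{'; stack = {{
pos 26: '}' matches '{'; pop; stack = {
pos 27: '}' matches '{'; pop; stack = (empty)
pos 28: push '('; stack = (
pos 29: ')' matches '('; pop; stack = (empty)
pos 30: push '['; stack = [
pos 31: ']' matches '['; pop; stack = (empty)
pos 32: push '['; stack = [
pos 33: ']' matches '['; pop; stack = (empty)
end: stack empty → VALID
Verdict: properly nested → yes

Answer: yes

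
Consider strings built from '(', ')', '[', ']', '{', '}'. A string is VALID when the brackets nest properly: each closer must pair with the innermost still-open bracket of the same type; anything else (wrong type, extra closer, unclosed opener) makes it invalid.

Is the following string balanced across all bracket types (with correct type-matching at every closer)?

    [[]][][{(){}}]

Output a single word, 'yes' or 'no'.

Answer: yes

Derivation:
pos 0: push '['; stack = [
pos 1: push '['; stack = [[
pos 2: ']' matches '['; pop; stack = [
pos 3: ']' matches '['; pop; stack = (empty)
pos 4: push '['; stack = [
pos 5: ']' matches '['; pop; stack = (empty)
pos 6: push '['; stack = [
pos 7: push '{'; stack = [{
pos 8: push '('; stack = [{(
pos 9: ')' matches '('; pop; stack = [{
pos 10: push '{'; stack = [{{
pos 11: '}' matches '{'; pop; stack = [{
pos 12: '}' matches '{'; pop; stack = [
pos 13: ']' matches '['; pop; stack = (empty)
end: stack empty → VALID
Verdict: properly nested → yes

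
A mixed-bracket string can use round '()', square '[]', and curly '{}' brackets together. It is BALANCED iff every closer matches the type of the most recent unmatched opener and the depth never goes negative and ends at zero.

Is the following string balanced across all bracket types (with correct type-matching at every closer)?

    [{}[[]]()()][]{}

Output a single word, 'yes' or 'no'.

pos 0: push '['; stack = [
pos 1: push '{'; stack = [{
pos 2: '}' matches '{'; pop; stack = [
pos 3: push '['; stack = [[
pos 4: push '['; stack = [[[
pos 5: ']' matches '['; pop; stack = [[
pos 6: ']' matches '['; pop; stack = [
pos 7: push '('; stack = [(
pos 8: ')' matches '('; pop; stack = [
pos 9: push '('; stack = [(
pos 10: ')' matches '('; pop; stack = [
pos 11: ']' matches '['; pop; stack = (empty)
pos 12: push '['; stack = [
pos 13: ']' matches '['; pop; stack = (empty)
pos 14: push '{'; stack = {
pos 15: '}' matches '{'; pop; stack = (empty)
end: stack empty → VALID
Verdict: properly nested → yes

Answer: yes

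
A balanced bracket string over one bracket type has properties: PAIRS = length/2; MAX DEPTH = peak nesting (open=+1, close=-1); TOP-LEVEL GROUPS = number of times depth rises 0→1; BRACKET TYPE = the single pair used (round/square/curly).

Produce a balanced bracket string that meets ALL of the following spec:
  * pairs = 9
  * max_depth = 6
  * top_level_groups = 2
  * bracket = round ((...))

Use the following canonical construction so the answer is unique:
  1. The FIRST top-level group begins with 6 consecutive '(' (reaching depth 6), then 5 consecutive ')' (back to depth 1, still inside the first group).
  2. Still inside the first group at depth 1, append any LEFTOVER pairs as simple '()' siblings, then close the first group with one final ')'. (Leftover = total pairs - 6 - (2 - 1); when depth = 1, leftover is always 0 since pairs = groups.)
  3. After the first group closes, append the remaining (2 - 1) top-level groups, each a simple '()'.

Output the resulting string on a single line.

Spec: pairs=9 depth=6 groups=2
Leftover pairs = 9 - 6 - (2-1) = 2
First group: deep chain of depth 6 + 2 sibling pairs
Remaining 1 groups: simple '()' each

Answer: (((((()))))()())()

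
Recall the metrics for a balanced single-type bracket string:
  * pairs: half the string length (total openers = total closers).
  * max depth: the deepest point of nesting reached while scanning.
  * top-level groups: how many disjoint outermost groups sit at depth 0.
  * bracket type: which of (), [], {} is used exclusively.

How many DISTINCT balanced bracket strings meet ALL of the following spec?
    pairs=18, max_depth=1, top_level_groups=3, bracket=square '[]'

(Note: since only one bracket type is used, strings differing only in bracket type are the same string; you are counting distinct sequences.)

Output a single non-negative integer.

Answer: 0

Derivation:
Spec: pairs=18 depth=1 groups=3
Count(depth <= 1) = 0
Count(depth <= 0) = 0
Count(depth == 1) = 0 - 0 = 0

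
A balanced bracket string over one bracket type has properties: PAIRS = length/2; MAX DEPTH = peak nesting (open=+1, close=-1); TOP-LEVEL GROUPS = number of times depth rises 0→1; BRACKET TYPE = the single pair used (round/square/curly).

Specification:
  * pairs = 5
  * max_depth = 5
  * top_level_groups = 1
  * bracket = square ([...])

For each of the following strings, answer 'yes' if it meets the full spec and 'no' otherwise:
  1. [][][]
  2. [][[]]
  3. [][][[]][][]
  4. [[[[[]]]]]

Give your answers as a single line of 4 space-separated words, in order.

Answer: no no no yes

Derivation:
String 1 '[][][]': depth seq [1 0 1 0 1 0]
  -> pairs=3 depth=1 groups=3 -> no
String 2 '[][[]]': depth seq [1 0 1 2 1 0]
  -> pairs=3 depth=2 groups=2 -> no
String 3 '[][][[]][][]': depth seq [1 0 1 0 1 2 1 0 1 0 1 0]
  -> pairs=6 depth=2 groups=5 -> no
String 4 '[[[[[]]]]]': depth seq [1 2 3 4 5 4 3 2 1 0]
  -> pairs=5 depth=5 groups=1 -> yes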